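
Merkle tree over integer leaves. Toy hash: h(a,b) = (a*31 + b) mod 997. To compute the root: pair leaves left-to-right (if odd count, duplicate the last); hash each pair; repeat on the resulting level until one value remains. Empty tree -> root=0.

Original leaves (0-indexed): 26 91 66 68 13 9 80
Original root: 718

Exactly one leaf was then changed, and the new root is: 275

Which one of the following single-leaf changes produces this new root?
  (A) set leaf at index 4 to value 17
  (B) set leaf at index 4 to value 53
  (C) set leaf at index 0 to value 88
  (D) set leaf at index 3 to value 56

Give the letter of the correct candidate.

Answer: B

Derivation:
Original leaves: [26, 91, 66, 68, 13, 9, 80]
Target new root: 275
Try each candidate change and compute the resulting root:
Candidate A: set leaf[4] = 17 -> leaves = [26, 91, 66, 68, 17, 9, 80]
  L0: [26, 91, 66, 68, 17, 9, 80]
  L1: h(26,91)=(26*31+91)%997=897 h(66,68)=(66*31+68)%997=120 h(17,9)=(17*31+9)%997=536 h(80,80)=(80*31+80)%997=566 -> [897, 120, 536, 566]
  L2: h(897,120)=(897*31+120)%997=11 h(536,566)=(536*31+566)%997=233 -> [11, 233]
  L3: h(11,233)=(11*31+233)%997=574 -> [574]
  root = 574 != target 275
Candidate B: set leaf[4] = 53 -> leaves = [26, 91, 66, 68, 53, 9, 80]
  L0: [26, 91, 66, 68, 53, 9, 80]
  L1: h(26,91)=(26*31+91)%997=897 h(66,68)=(66*31+68)%997=120 h(53,9)=(53*31+9)%997=655 h(80,80)=(80*31+80)%997=566 -> [897, 120, 655, 566]
  L2: h(897,120)=(897*31+120)%997=11 h(655,566)=(655*31+566)%997=931 -> [11, 931]
  L3: h(11,931)=(11*31+931)%997=275 -> [275]
  root = 275 == target 275  ** MATCH **
Candidate C: set leaf[0] = 88 -> leaves = [88, 91, 66, 68, 13, 9, 80]
  L0: [88, 91, 66, 68, 13, 9, 80]
  L1: h(88,91)=(88*31+91)%997=825 h(66,68)=(66*31+68)%997=120 h(13,9)=(13*31+9)%997=412 h(80,80)=(80*31+80)%997=566 -> [825, 120, 412, 566]
  L2: h(825,120)=(825*31+120)%997=770 h(412,566)=(412*31+566)%997=377 -> [770, 377]
  L3: h(770,377)=(770*31+377)%997=319 -> [319]
  root = 319 != target 275
Candidate D: set leaf[3] = 56 -> leaves = [26, 91, 66, 56, 13, 9, 80]
  L0: [26, 91, 66, 56, 13, 9, 80]
  L1: h(26,91)=(26*31+91)%997=897 h(66,56)=(66*31+56)%997=108 h(13,9)=(13*31+9)%997=412 h(80,80)=(80*31+80)%997=566 -> [897, 108, 412, 566]
  L2: h(897,108)=(897*31+108)%997=996 h(412,566)=(412*31+566)%997=377 -> [996, 377]
  L3: h(996,377)=(996*31+377)%997=346 -> [346]
  root = 346 != target 275
Candidate B produces the target root.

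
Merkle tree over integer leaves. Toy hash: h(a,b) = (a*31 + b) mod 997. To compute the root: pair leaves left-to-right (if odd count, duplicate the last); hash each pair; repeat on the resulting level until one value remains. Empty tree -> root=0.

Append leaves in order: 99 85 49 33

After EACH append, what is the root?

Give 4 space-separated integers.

After append 99 (leaves=[99]):
  L0: [99]
  root=99
After append 85 (leaves=[99, 85]):
  L0: [99, 85]
  L1: h(99,85)=(99*31+85)%997=163 -> [163]
  root=163
After append 49 (leaves=[99, 85, 49]):
  L0: [99, 85, 49]
  L1: h(99,85)=(99*31+85)%997=163 h(49,49)=(49*31+49)%997=571 -> [163, 571]
  L2: h(163,571)=(163*31+571)%997=639 -> [639]
  root=639
After append 33 (leaves=[99, 85, 49, 33]):
  L0: [99, 85, 49, 33]
  L1: h(99,85)=(99*31+85)%997=163 h(49,33)=(49*31+33)%997=555 -> [163, 555]
  L2: h(163,555)=(163*31+555)%997=623 -> [623]
  root=623

Answer: 99 163 639 623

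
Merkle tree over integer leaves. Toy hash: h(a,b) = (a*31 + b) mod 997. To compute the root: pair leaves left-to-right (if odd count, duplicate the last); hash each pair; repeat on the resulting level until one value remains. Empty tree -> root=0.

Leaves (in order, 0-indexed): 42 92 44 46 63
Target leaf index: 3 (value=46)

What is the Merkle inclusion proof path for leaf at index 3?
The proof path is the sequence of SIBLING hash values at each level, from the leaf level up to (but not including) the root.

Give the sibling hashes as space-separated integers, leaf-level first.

Answer: 44 397 704

Derivation:
L0 (leaves): [42, 92, 44, 46, 63], target index=3
L1: h(42,92)=(42*31+92)%997=397 [pair 0] h(44,46)=(44*31+46)%997=413 [pair 1] h(63,63)=(63*31+63)%997=22 [pair 2] -> [397, 413, 22]
  Sibling for proof at L0: 44
L2: h(397,413)=(397*31+413)%997=756 [pair 0] h(22,22)=(22*31+22)%997=704 [pair 1] -> [756, 704]
  Sibling for proof at L1: 397
L3: h(756,704)=(756*31+704)%997=212 [pair 0] -> [212]
  Sibling for proof at L2: 704
Root: 212
Proof path (sibling hashes from leaf to root): [44, 397, 704]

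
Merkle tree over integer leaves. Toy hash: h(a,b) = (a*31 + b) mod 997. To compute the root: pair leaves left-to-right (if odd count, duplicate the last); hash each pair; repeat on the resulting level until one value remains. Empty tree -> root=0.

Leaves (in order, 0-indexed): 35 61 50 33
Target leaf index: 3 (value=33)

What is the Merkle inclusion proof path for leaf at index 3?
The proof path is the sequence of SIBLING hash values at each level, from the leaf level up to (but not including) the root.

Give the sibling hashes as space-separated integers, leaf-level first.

L0 (leaves): [35, 61, 50, 33], target index=3
L1: h(35,61)=(35*31+61)%997=149 [pair 0] h(50,33)=(50*31+33)%997=586 [pair 1] -> [149, 586]
  Sibling for proof at L0: 50
L2: h(149,586)=(149*31+586)%997=220 [pair 0] -> [220]
  Sibling for proof at L1: 149
Root: 220
Proof path (sibling hashes from leaf to root): [50, 149]

Answer: 50 149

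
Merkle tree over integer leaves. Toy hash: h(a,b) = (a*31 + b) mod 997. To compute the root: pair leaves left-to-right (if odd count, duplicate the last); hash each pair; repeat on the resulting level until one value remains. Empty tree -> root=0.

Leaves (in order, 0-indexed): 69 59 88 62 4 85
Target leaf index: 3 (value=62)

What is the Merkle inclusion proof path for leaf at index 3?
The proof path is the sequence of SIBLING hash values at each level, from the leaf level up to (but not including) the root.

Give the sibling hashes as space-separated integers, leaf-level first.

Answer: 88 204 706

Derivation:
L0 (leaves): [69, 59, 88, 62, 4, 85], target index=3
L1: h(69,59)=(69*31+59)%997=204 [pair 0] h(88,62)=(88*31+62)%997=796 [pair 1] h(4,85)=(4*31+85)%997=209 [pair 2] -> [204, 796, 209]
  Sibling for proof at L0: 88
L2: h(204,796)=(204*31+796)%997=141 [pair 0] h(209,209)=(209*31+209)%997=706 [pair 1] -> [141, 706]
  Sibling for proof at L1: 204
L3: h(141,706)=(141*31+706)%997=92 [pair 0] -> [92]
  Sibling for proof at L2: 706
Root: 92
Proof path (sibling hashes from leaf to root): [88, 204, 706]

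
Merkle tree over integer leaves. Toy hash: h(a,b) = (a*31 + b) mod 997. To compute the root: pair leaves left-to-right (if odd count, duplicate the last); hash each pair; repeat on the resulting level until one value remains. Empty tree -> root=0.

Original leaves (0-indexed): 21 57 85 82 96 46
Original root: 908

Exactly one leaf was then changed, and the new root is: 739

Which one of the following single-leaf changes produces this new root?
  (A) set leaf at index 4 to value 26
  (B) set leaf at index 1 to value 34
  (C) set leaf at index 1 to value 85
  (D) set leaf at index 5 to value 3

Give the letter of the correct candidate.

Original leaves: [21, 57, 85, 82, 96, 46]
Target new root: 739
Try each candidate change and compute the resulting root:
Candidate A: set leaf[4] = 26 -> leaves = [21, 57, 85, 82, 26, 46]
  L0: [21, 57, 85, 82, 26, 46]
  L1: h(21,57)=(21*31+57)%997=708 h(85,82)=(85*31+82)%997=723 h(26,46)=(26*31+46)%997=852 -> [708, 723, 852]
  L2: h(708,723)=(708*31+723)%997=737 h(852,852)=(852*31+852)%997=345 -> [737, 345]
  L3: h(737,345)=(737*31+345)%997=261 -> [261]
  root = 261 != target 739
Candidate B: set leaf[1] = 34 -> leaves = [21, 34, 85, 82, 96, 46]
  L0: [21, 34, 85, 82, 96, 46]
  L1: h(21,34)=(21*31+34)%997=685 h(85,82)=(85*31+82)%997=723 h(96,46)=(96*31+46)%997=31 -> [685, 723, 31]
  L2: h(685,723)=(685*31+723)%997=24 h(31,31)=(31*31+31)%997=992 -> [24, 992]
  L3: h(24,992)=(24*31+992)%997=739 -> [739]
  root = 739 == target 739  ** MATCH **
Candidate C: set leaf[1] = 85 -> leaves = [21, 85, 85, 82, 96, 46]
  L0: [21, 85, 85, 82, 96, 46]
  L1: h(21,85)=(21*31+85)%997=736 h(85,82)=(85*31+82)%997=723 h(96,46)=(96*31+46)%997=31 -> [736, 723, 31]
  L2: h(736,723)=(736*31+723)%997=608 h(31,31)=(31*31+31)%997=992 -> [608, 992]
  L3: h(608,992)=(608*31+992)%997=897 -> [897]
  root = 897 != target 739
Candidate D: set leaf[5] = 3 -> leaves = [21, 57, 85, 82, 96, 3]
  L0: [21, 57, 85, 82, 96, 3]
  L1: h(21,57)=(21*31+57)%997=708 h(85,82)=(85*31+82)%997=723 h(96,3)=(96*31+3)%997=985 -> [708, 723, 985]
  L2: h(708,723)=(708*31+723)%997=737 h(985,985)=(985*31+985)%997=613 -> [737, 613]
  L3: h(737,613)=(737*31+613)%997=529 -> [529]
  root = 529 != target 739
Candidate B produces the target root.

Answer: B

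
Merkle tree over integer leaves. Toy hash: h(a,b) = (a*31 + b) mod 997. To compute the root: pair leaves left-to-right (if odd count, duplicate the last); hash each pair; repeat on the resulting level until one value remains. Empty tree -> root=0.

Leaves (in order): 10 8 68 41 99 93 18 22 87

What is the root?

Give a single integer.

L0: [10, 8, 68, 41, 99, 93, 18, 22, 87]
L1: h(10,8)=(10*31+8)%997=318 h(68,41)=(68*31+41)%997=155 h(99,93)=(99*31+93)%997=171 h(18,22)=(18*31+22)%997=580 h(87,87)=(87*31+87)%997=790 -> [318, 155, 171, 580, 790]
L2: h(318,155)=(318*31+155)%997=43 h(171,580)=(171*31+580)%997=896 h(790,790)=(790*31+790)%997=355 -> [43, 896, 355]
L3: h(43,896)=(43*31+896)%997=235 h(355,355)=(355*31+355)%997=393 -> [235, 393]
L4: h(235,393)=(235*31+393)%997=699 -> [699]

Answer: 699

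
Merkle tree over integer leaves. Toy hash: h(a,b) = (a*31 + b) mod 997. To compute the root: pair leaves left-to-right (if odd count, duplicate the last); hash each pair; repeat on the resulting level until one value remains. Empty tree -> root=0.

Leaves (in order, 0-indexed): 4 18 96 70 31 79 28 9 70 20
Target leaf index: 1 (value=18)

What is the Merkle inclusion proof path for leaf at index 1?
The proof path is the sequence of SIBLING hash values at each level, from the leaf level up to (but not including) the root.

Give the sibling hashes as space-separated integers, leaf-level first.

L0 (leaves): [4, 18, 96, 70, 31, 79, 28, 9, 70, 20], target index=1
L1: h(4,18)=(4*31+18)%997=142 [pair 0] h(96,70)=(96*31+70)%997=55 [pair 1] h(31,79)=(31*31+79)%997=43 [pair 2] h(28,9)=(28*31+9)%997=877 [pair 3] h(70,20)=(70*31+20)%997=196 [pair 4] -> [142, 55, 43, 877, 196]
  Sibling for proof at L0: 4
L2: h(142,55)=(142*31+55)%997=469 [pair 0] h(43,877)=(43*31+877)%997=216 [pair 1] h(196,196)=(196*31+196)%997=290 [pair 2] -> [469, 216, 290]
  Sibling for proof at L1: 55
L3: h(469,216)=(469*31+216)%997=797 [pair 0] h(290,290)=(290*31+290)%997=307 [pair 1] -> [797, 307]
  Sibling for proof at L2: 216
L4: h(797,307)=(797*31+307)%997=89 [pair 0] -> [89]
  Sibling for proof at L3: 307
Root: 89
Proof path (sibling hashes from leaf to root): [4, 55, 216, 307]

Answer: 4 55 216 307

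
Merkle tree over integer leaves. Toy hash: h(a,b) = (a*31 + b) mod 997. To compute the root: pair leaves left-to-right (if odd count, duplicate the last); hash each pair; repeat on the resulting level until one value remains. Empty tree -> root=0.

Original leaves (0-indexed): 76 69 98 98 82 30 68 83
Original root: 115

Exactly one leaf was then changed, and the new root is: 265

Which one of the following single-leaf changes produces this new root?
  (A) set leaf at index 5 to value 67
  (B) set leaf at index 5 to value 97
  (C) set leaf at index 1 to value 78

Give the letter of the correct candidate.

Original leaves: [76, 69, 98, 98, 82, 30, 68, 83]
Target new root: 265
Try each candidate change and compute the resulting root:
Candidate A: set leaf[5] = 67 -> leaves = [76, 69, 98, 98, 82, 67, 68, 83]
  L0: [76, 69, 98, 98, 82, 67, 68, 83]
  L1: h(76,69)=(76*31+69)%997=431 h(98,98)=(98*31+98)%997=145 h(82,67)=(82*31+67)%997=615 h(68,83)=(68*31+83)%997=197 -> [431, 145, 615, 197]
  L2: h(431,145)=(431*31+145)%997=545 h(615,197)=(615*31+197)%997=319 -> [545, 319]
  L3: h(545,319)=(545*31+319)%997=265 -> [265]
  root = 265 == target 265  ** MATCH **
Candidate B: set leaf[5] = 97 -> leaves = [76, 69, 98, 98, 82, 97, 68, 83]
  L0: [76, 69, 98, 98, 82, 97, 68, 83]
  L1: h(76,69)=(76*31+69)%997=431 h(98,98)=(98*31+98)%997=145 h(82,97)=(82*31+97)%997=645 h(68,83)=(68*31+83)%997=197 -> [431, 145, 645, 197]
  L2: h(431,145)=(431*31+145)%997=545 h(645,197)=(645*31+197)%997=252 -> [545, 252]
  L3: h(545,252)=(545*31+252)%997=198 -> [198]
  root = 198 != target 265
Candidate C: set leaf[1] = 78 -> leaves = [76, 78, 98, 98, 82, 30, 68, 83]
  L0: [76, 78, 98, 98, 82, 30, 68, 83]
  L1: h(76,78)=(76*31+78)%997=440 h(98,98)=(98*31+98)%997=145 h(82,30)=(82*31+30)%997=578 h(68,83)=(68*31+83)%997=197 -> [440, 145, 578, 197]
  L2: h(440,145)=(440*31+145)%997=824 h(578,197)=(578*31+197)%997=169 -> [824, 169]
  L3: h(824,169)=(824*31+169)%997=788 -> [788]
  root = 788 != target 265
Candidate A produces the target root.

Answer: A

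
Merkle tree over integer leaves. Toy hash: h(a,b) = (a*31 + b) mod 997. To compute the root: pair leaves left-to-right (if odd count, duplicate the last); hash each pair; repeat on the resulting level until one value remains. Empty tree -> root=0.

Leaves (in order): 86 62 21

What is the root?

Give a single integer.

Answer: 495

Derivation:
L0: [86, 62, 21]
L1: h(86,62)=(86*31+62)%997=734 h(21,21)=(21*31+21)%997=672 -> [734, 672]
L2: h(734,672)=(734*31+672)%997=495 -> [495]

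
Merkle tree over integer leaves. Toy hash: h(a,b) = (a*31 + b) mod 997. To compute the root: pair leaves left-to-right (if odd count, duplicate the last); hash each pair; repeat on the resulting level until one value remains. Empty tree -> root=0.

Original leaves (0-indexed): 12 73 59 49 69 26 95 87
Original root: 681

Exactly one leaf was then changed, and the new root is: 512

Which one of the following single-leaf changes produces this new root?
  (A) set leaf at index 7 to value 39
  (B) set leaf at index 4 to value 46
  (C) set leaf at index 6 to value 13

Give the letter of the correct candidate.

Original leaves: [12, 73, 59, 49, 69, 26, 95, 87]
Target new root: 512
Try each candidate change and compute the resulting root:
Candidate A: set leaf[7] = 39 -> leaves = [12, 73, 59, 49, 69, 26, 95, 39]
  L0: [12, 73, 59, 49, 69, 26, 95, 39]
  L1: h(12,73)=(12*31+73)%997=445 h(59,49)=(59*31+49)%997=881 h(69,26)=(69*31+26)%997=171 h(95,39)=(95*31+39)%997=990 -> [445, 881, 171, 990]
  L2: h(445,881)=(445*31+881)%997=718 h(171,990)=(171*31+990)%997=309 -> [718, 309]
  L3: h(718,309)=(718*31+309)%997=633 -> [633]
  root = 633 != target 512
Candidate B: set leaf[4] = 46 -> leaves = [12, 73, 59, 49, 46, 26, 95, 87]
  L0: [12, 73, 59, 49, 46, 26, 95, 87]
  L1: h(12,73)=(12*31+73)%997=445 h(59,49)=(59*31+49)%997=881 h(46,26)=(46*31+26)%997=455 h(95,87)=(95*31+87)%997=41 -> [445, 881, 455, 41]
  L2: h(445,881)=(445*31+881)%997=718 h(455,41)=(455*31+41)%997=188 -> [718, 188]
  L3: h(718,188)=(718*31+188)%997=512 -> [512]
  root = 512 == target 512  ** MATCH **
Candidate C: set leaf[6] = 13 -> leaves = [12, 73, 59, 49, 69, 26, 13, 87]
  L0: [12, 73, 59, 49, 69, 26, 13, 87]
  L1: h(12,73)=(12*31+73)%997=445 h(59,49)=(59*31+49)%997=881 h(69,26)=(69*31+26)%997=171 h(13,87)=(13*31+87)%997=490 -> [445, 881, 171, 490]
  L2: h(445,881)=(445*31+881)%997=718 h(171,490)=(171*31+490)%997=806 -> [718, 806]
  L3: h(718,806)=(718*31+806)%997=133 -> [133]
  root = 133 != target 512
Candidate B produces the target root.

Answer: B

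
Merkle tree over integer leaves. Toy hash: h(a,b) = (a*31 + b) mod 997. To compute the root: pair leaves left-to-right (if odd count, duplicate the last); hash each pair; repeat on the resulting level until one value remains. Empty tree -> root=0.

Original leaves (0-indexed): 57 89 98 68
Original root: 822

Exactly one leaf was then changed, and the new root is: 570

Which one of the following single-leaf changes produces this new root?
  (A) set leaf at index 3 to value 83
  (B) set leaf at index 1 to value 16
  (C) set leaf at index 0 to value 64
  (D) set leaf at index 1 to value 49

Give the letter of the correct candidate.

Original leaves: [57, 89, 98, 68]
Target new root: 570
Try each candidate change and compute the resulting root:
Candidate A: set leaf[3] = 83 -> leaves = [57, 89, 98, 83]
  L0: [57, 89, 98, 83]
  L1: h(57,89)=(57*31+89)%997=859 h(98,83)=(98*31+83)%997=130 -> [859, 130]
  L2: h(859,130)=(859*31+130)%997=837 -> [837]
  root = 837 != target 570
Candidate B: set leaf[1] = 16 -> leaves = [57, 16, 98, 68]
  L0: [57, 16, 98, 68]
  L1: h(57,16)=(57*31+16)%997=786 h(98,68)=(98*31+68)%997=115 -> [786, 115]
  L2: h(786,115)=(786*31+115)%997=553 -> [553]
  root = 553 != target 570
Candidate C: set leaf[0] = 64 -> leaves = [64, 89, 98, 68]
  L0: [64, 89, 98, 68]
  L1: h(64,89)=(64*31+89)%997=79 h(98,68)=(98*31+68)%997=115 -> [79, 115]
  L2: h(79,115)=(79*31+115)%997=570 -> [570]
  root = 570 == target 570  ** MATCH **
Candidate D: set leaf[1] = 49 -> leaves = [57, 49, 98, 68]
  L0: [57, 49, 98, 68]
  L1: h(57,49)=(57*31+49)%997=819 h(98,68)=(98*31+68)%997=115 -> [819, 115]
  L2: h(819,115)=(819*31+115)%997=579 -> [579]
  root = 579 != target 570
Candidate C produces the target root.

Answer: C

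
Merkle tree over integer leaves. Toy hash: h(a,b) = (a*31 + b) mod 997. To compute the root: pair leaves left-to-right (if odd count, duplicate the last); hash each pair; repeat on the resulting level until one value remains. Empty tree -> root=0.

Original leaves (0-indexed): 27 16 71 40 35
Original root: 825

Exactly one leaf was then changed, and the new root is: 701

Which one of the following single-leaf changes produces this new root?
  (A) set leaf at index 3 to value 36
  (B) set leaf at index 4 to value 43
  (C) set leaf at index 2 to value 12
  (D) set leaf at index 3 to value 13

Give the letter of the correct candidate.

Answer: A

Derivation:
Original leaves: [27, 16, 71, 40, 35]
Target new root: 701
Try each candidate change and compute the resulting root:
Candidate A: set leaf[3] = 36 -> leaves = [27, 16, 71, 36, 35]
  L0: [27, 16, 71, 36, 35]
  L1: h(27,16)=(27*31+16)%997=853 h(71,36)=(71*31+36)%997=243 h(35,35)=(35*31+35)%997=123 -> [853, 243, 123]
  L2: h(853,243)=(853*31+243)%997=764 h(123,123)=(123*31+123)%997=945 -> [764, 945]
  L3: h(764,945)=(764*31+945)%997=701 -> [701]
  root = 701 == target 701  ** MATCH **
Candidate B: set leaf[4] = 43 -> leaves = [27, 16, 71, 40, 43]
  L0: [27, 16, 71, 40, 43]
  L1: h(27,16)=(27*31+16)%997=853 h(71,40)=(71*31+40)%997=247 h(43,43)=(43*31+43)%997=379 -> [853, 247, 379]
  L2: h(853,247)=(853*31+247)%997=768 h(379,379)=(379*31+379)%997=164 -> [768, 164]
  L3: h(768,164)=(768*31+164)%997=44 -> [44]
  root = 44 != target 701
Candidate C: set leaf[2] = 12 -> leaves = [27, 16, 12, 40, 35]
  L0: [27, 16, 12, 40, 35]
  L1: h(27,16)=(27*31+16)%997=853 h(12,40)=(12*31+40)%997=412 h(35,35)=(35*31+35)%997=123 -> [853, 412, 123]
  L2: h(853,412)=(853*31+412)%997=933 h(123,123)=(123*31+123)%997=945 -> [933, 945]
  L3: h(933,945)=(933*31+945)%997=955 -> [955]
  root = 955 != target 701
Candidate D: set leaf[3] = 13 -> leaves = [27, 16, 71, 13, 35]
  L0: [27, 16, 71, 13, 35]
  L1: h(27,16)=(27*31+16)%997=853 h(71,13)=(71*31+13)%997=220 h(35,35)=(35*31+35)%997=123 -> [853, 220, 123]
  L2: h(853,220)=(853*31+220)%997=741 h(123,123)=(123*31+123)%997=945 -> [741, 945]
  L3: h(741,945)=(741*31+945)%997=985 -> [985]
  root = 985 != target 701
Candidate A produces the target root.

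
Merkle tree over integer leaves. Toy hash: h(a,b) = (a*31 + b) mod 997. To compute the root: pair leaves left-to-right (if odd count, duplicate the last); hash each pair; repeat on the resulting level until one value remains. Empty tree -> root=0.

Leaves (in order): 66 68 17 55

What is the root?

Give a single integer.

Answer: 314

Derivation:
L0: [66, 68, 17, 55]
L1: h(66,68)=(66*31+68)%997=120 h(17,55)=(17*31+55)%997=582 -> [120, 582]
L2: h(120,582)=(120*31+582)%997=314 -> [314]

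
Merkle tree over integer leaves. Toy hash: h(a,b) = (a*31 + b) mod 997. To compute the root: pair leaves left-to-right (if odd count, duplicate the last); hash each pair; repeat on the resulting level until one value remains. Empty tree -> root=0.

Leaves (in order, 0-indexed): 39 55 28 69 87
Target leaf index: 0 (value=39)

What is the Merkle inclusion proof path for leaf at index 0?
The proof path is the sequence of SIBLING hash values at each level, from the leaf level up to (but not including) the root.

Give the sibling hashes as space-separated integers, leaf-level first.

Answer: 55 937 355

Derivation:
L0 (leaves): [39, 55, 28, 69, 87], target index=0
L1: h(39,55)=(39*31+55)%997=267 [pair 0] h(28,69)=(28*31+69)%997=937 [pair 1] h(87,87)=(87*31+87)%997=790 [pair 2] -> [267, 937, 790]
  Sibling for proof at L0: 55
L2: h(267,937)=(267*31+937)%997=241 [pair 0] h(790,790)=(790*31+790)%997=355 [pair 1] -> [241, 355]
  Sibling for proof at L1: 937
L3: h(241,355)=(241*31+355)%997=847 [pair 0] -> [847]
  Sibling for proof at L2: 355
Root: 847
Proof path (sibling hashes from leaf to root): [55, 937, 355]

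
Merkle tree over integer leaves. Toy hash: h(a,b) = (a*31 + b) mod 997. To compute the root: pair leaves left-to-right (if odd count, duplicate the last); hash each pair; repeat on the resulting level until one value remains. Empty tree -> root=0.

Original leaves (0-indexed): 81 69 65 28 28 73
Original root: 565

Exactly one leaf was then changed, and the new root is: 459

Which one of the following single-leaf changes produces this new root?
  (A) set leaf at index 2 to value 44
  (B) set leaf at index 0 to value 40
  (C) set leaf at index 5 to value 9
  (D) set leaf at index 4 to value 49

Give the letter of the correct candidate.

Answer: B

Derivation:
Original leaves: [81, 69, 65, 28, 28, 73]
Target new root: 459
Try each candidate change and compute the resulting root:
Candidate A: set leaf[2] = 44 -> leaves = [81, 69, 44, 28, 28, 73]
  L0: [81, 69, 44, 28, 28, 73]
  L1: h(81,69)=(81*31+69)%997=586 h(44,28)=(44*31+28)%997=395 h(28,73)=(28*31+73)%997=941 -> [586, 395, 941]
  L2: h(586,395)=(586*31+395)%997=615 h(941,941)=(941*31+941)%997=202 -> [615, 202]
  L3: h(615,202)=(615*31+202)%997=324 -> [324]
  root = 324 != target 459
Candidate B: set leaf[0] = 40 -> leaves = [40, 69, 65, 28, 28, 73]
  L0: [40, 69, 65, 28, 28, 73]
  L1: h(40,69)=(40*31+69)%997=312 h(65,28)=(65*31+28)%997=49 h(28,73)=(28*31+73)%997=941 -> [312, 49, 941]
  L2: h(312,49)=(312*31+49)%997=748 h(941,941)=(941*31+941)%997=202 -> [748, 202]
  L3: h(748,202)=(748*31+202)%997=459 -> [459]
  root = 459 == target 459  ** MATCH **
Candidate C: set leaf[5] = 9 -> leaves = [81, 69, 65, 28, 28, 9]
  L0: [81, 69, 65, 28, 28, 9]
  L1: h(81,69)=(81*31+69)%997=586 h(65,28)=(65*31+28)%997=49 h(28,9)=(28*31+9)%997=877 -> [586, 49, 877]
  L2: h(586,49)=(586*31+49)%997=269 h(877,877)=(877*31+877)%997=148 -> [269, 148]
  L3: h(269,148)=(269*31+148)%997=511 -> [511]
  root = 511 != target 459
Candidate D: set leaf[4] = 49 -> leaves = [81, 69, 65, 28, 49, 73]
  L0: [81, 69, 65, 28, 49, 73]
  L1: h(81,69)=(81*31+69)%997=586 h(65,28)=(65*31+28)%997=49 h(49,73)=(49*31+73)%997=595 -> [586, 49, 595]
  L2: h(586,49)=(586*31+49)%997=269 h(595,595)=(595*31+595)%997=97 -> [269, 97]
  L3: h(269,97)=(269*31+97)%997=460 -> [460]
  root = 460 != target 459
Candidate B produces the target root.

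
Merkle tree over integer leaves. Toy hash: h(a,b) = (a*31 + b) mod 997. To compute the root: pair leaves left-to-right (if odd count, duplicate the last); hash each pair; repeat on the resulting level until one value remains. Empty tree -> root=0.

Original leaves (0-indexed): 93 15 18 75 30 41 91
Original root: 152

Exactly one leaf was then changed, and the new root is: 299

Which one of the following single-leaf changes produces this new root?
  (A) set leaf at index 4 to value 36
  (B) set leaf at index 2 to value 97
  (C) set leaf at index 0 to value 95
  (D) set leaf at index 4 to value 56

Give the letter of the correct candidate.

Answer: B

Derivation:
Original leaves: [93, 15, 18, 75, 30, 41, 91]
Target new root: 299
Try each candidate change and compute the resulting root:
Candidate A: set leaf[4] = 36 -> leaves = [93, 15, 18, 75, 36, 41, 91]
  L0: [93, 15, 18, 75, 36, 41, 91]
  L1: h(93,15)=(93*31+15)%997=904 h(18,75)=(18*31+75)%997=633 h(36,41)=(36*31+41)%997=160 h(91,91)=(91*31+91)%997=918 -> [904, 633, 160, 918]
  L2: h(904,633)=(904*31+633)%997=741 h(160,918)=(160*31+918)%997=893 -> [741, 893]
  L3: h(741,893)=(741*31+893)%997=933 -> [933]
  root = 933 != target 299
Candidate B: set leaf[2] = 97 -> leaves = [93, 15, 97, 75, 30, 41, 91]
  L0: [93, 15, 97, 75, 30, 41, 91]
  L1: h(93,15)=(93*31+15)%997=904 h(97,75)=(97*31+75)%997=91 h(30,41)=(30*31+41)%997=971 h(91,91)=(91*31+91)%997=918 -> [904, 91, 971, 918]
  L2: h(904,91)=(904*31+91)%997=199 h(971,918)=(971*31+918)%997=112 -> [199, 112]
  L3: h(199,112)=(199*31+112)%997=299 -> [299]
  root = 299 == target 299  ** MATCH **
Candidate C: set leaf[0] = 95 -> leaves = [95, 15, 18, 75, 30, 41, 91]
  L0: [95, 15, 18, 75, 30, 41, 91]
  L1: h(95,15)=(95*31+15)%997=966 h(18,75)=(18*31+75)%997=633 h(30,41)=(30*31+41)%997=971 h(91,91)=(91*31+91)%997=918 -> [966, 633, 971, 918]
  L2: h(966,633)=(966*31+633)%997=669 h(971,918)=(971*31+918)%997=112 -> [669, 112]
  L3: h(669,112)=(669*31+112)%997=911 -> [911]
  root = 911 != target 299
Candidate D: set leaf[4] = 56 -> leaves = [93, 15, 18, 75, 56, 41, 91]
  L0: [93, 15, 18, 75, 56, 41, 91]
  L1: h(93,15)=(93*31+15)%997=904 h(18,75)=(18*31+75)%997=633 h(56,41)=(56*31+41)%997=780 h(91,91)=(91*31+91)%997=918 -> [904, 633, 780, 918]
  L2: h(904,633)=(904*31+633)%997=741 h(780,918)=(780*31+918)%997=173 -> [741, 173]
  L3: h(741,173)=(741*31+173)%997=213 -> [213]
  root = 213 != target 299
Candidate B produces the target root.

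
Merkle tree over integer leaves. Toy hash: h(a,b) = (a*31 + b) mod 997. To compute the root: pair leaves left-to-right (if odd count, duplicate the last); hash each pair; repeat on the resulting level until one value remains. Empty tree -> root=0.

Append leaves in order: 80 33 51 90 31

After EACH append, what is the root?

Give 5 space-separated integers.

After append 80 (leaves=[80]):
  L0: [80]
  root=80
After append 33 (leaves=[80, 33]):
  L0: [80, 33]
  L1: h(80,33)=(80*31+33)%997=519 -> [519]
  root=519
After append 51 (leaves=[80, 33, 51]):
  L0: [80, 33, 51]
  L1: h(80,33)=(80*31+33)%997=519 h(51,51)=(51*31+51)%997=635 -> [519, 635]
  L2: h(519,635)=(519*31+635)%997=772 -> [772]
  root=772
After append 90 (leaves=[80, 33, 51, 90]):
  L0: [80, 33, 51, 90]
  L1: h(80,33)=(80*31+33)%997=519 h(51,90)=(51*31+90)%997=674 -> [519, 674]
  L2: h(519,674)=(519*31+674)%997=811 -> [811]
  root=811
After append 31 (leaves=[80, 33, 51, 90, 31]):
  L0: [80, 33, 51, 90, 31]
  L1: h(80,33)=(80*31+33)%997=519 h(51,90)=(51*31+90)%997=674 h(31,31)=(31*31+31)%997=992 -> [519, 674, 992]
  L2: h(519,674)=(519*31+674)%997=811 h(992,992)=(992*31+992)%997=837 -> [811, 837]
  L3: h(811,837)=(811*31+837)%997=56 -> [56]
  root=56

Answer: 80 519 772 811 56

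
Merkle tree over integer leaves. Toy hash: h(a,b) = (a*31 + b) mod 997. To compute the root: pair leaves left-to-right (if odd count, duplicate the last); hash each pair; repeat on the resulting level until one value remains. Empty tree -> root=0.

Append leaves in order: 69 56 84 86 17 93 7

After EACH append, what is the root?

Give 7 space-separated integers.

Answer: 69 201 943 945 841 282 883

Derivation:
After append 69 (leaves=[69]):
  L0: [69]
  root=69
After append 56 (leaves=[69, 56]):
  L0: [69, 56]
  L1: h(69,56)=(69*31+56)%997=201 -> [201]
  root=201
After append 84 (leaves=[69, 56, 84]):
  L0: [69, 56, 84]
  L1: h(69,56)=(69*31+56)%997=201 h(84,84)=(84*31+84)%997=694 -> [201, 694]
  L2: h(201,694)=(201*31+694)%997=943 -> [943]
  root=943
After append 86 (leaves=[69, 56, 84, 86]):
  L0: [69, 56, 84, 86]
  L1: h(69,56)=(69*31+56)%997=201 h(84,86)=(84*31+86)%997=696 -> [201, 696]
  L2: h(201,696)=(201*31+696)%997=945 -> [945]
  root=945
After append 17 (leaves=[69, 56, 84, 86, 17]):
  L0: [69, 56, 84, 86, 17]
  L1: h(69,56)=(69*31+56)%997=201 h(84,86)=(84*31+86)%997=696 h(17,17)=(17*31+17)%997=544 -> [201, 696, 544]
  L2: h(201,696)=(201*31+696)%997=945 h(544,544)=(544*31+544)%997=459 -> [945, 459]
  L3: h(945,459)=(945*31+459)%997=841 -> [841]
  root=841
After append 93 (leaves=[69, 56, 84, 86, 17, 93]):
  L0: [69, 56, 84, 86, 17, 93]
  L1: h(69,56)=(69*31+56)%997=201 h(84,86)=(84*31+86)%997=696 h(17,93)=(17*31+93)%997=620 -> [201, 696, 620]
  L2: h(201,696)=(201*31+696)%997=945 h(620,620)=(620*31+620)%997=897 -> [945, 897]
  L3: h(945,897)=(945*31+897)%997=282 -> [282]
  root=282
After append 7 (leaves=[69, 56, 84, 86, 17, 93, 7]):
  L0: [69, 56, 84, 86, 17, 93, 7]
  L1: h(69,56)=(69*31+56)%997=201 h(84,86)=(84*31+86)%997=696 h(17,93)=(17*31+93)%997=620 h(7,7)=(7*31+7)%997=224 -> [201, 696, 620, 224]
  L2: h(201,696)=(201*31+696)%997=945 h(620,224)=(620*31+224)%997=501 -> [945, 501]
  L3: h(945,501)=(945*31+501)%997=883 -> [883]
  root=883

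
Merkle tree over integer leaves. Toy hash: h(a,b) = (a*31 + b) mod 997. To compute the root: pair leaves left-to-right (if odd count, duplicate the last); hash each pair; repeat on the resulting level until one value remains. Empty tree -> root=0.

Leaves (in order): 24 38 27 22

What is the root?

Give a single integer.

L0: [24, 38, 27, 22]
L1: h(24,38)=(24*31+38)%997=782 h(27,22)=(27*31+22)%997=859 -> [782, 859]
L2: h(782,859)=(782*31+859)%997=176 -> [176]

Answer: 176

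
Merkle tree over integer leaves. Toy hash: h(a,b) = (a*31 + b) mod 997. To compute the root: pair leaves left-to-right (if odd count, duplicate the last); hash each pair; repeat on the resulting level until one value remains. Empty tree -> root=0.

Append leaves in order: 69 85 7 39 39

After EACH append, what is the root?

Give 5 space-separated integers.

After append 69 (leaves=[69]):
  L0: [69]
  root=69
After append 85 (leaves=[69, 85]):
  L0: [69, 85]
  L1: h(69,85)=(69*31+85)%997=230 -> [230]
  root=230
After append 7 (leaves=[69, 85, 7]):
  L0: [69, 85, 7]
  L1: h(69,85)=(69*31+85)%997=230 h(7,7)=(7*31+7)%997=224 -> [230, 224]
  L2: h(230,224)=(230*31+224)%997=375 -> [375]
  root=375
After append 39 (leaves=[69, 85, 7, 39]):
  L0: [69, 85, 7, 39]
  L1: h(69,85)=(69*31+85)%997=230 h(7,39)=(7*31+39)%997=256 -> [230, 256]
  L2: h(230,256)=(230*31+256)%997=407 -> [407]
  root=407
After append 39 (leaves=[69, 85, 7, 39, 39]):
  L0: [69, 85, 7, 39, 39]
  L1: h(69,85)=(69*31+85)%997=230 h(7,39)=(7*31+39)%997=256 h(39,39)=(39*31+39)%997=251 -> [230, 256, 251]
  L2: h(230,256)=(230*31+256)%997=407 h(251,251)=(251*31+251)%997=56 -> [407, 56]
  L3: h(407,56)=(407*31+56)%997=709 -> [709]
  root=709

Answer: 69 230 375 407 709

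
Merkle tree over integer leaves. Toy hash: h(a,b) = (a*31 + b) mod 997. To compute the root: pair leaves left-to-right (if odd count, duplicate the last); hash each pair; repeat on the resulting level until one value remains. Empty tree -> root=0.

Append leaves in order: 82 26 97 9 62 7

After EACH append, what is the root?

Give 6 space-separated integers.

After append 82 (leaves=[82]):
  L0: [82]
  root=82
After append 26 (leaves=[82, 26]):
  L0: [82, 26]
  L1: h(82,26)=(82*31+26)%997=574 -> [574]
  root=574
After append 97 (leaves=[82, 26, 97]):
  L0: [82, 26, 97]
  L1: h(82,26)=(82*31+26)%997=574 h(97,97)=(97*31+97)%997=113 -> [574, 113]
  L2: h(574,113)=(574*31+113)%997=958 -> [958]
  root=958
After append 9 (leaves=[82, 26, 97, 9]):
  L0: [82, 26, 97, 9]
  L1: h(82,26)=(82*31+26)%997=574 h(97,9)=(97*31+9)%997=25 -> [574, 25]
  L2: h(574,25)=(574*31+25)%997=870 -> [870]
  root=870
After append 62 (leaves=[82, 26, 97, 9, 62]):
  L0: [82, 26, 97, 9, 62]
  L1: h(82,26)=(82*31+26)%997=574 h(97,9)=(97*31+9)%997=25 h(62,62)=(62*31+62)%997=987 -> [574, 25, 987]
  L2: h(574,25)=(574*31+25)%997=870 h(987,987)=(987*31+987)%997=677 -> [870, 677]
  L3: h(870,677)=(870*31+677)%997=728 -> [728]
  root=728
After append 7 (leaves=[82, 26, 97, 9, 62, 7]):
  L0: [82, 26, 97, 9, 62, 7]
  L1: h(82,26)=(82*31+26)%997=574 h(97,9)=(97*31+9)%997=25 h(62,7)=(62*31+7)%997=932 -> [574, 25, 932]
  L2: h(574,25)=(574*31+25)%997=870 h(932,932)=(932*31+932)%997=911 -> [870, 911]
  L3: h(870,911)=(870*31+911)%997=962 -> [962]
  root=962

Answer: 82 574 958 870 728 962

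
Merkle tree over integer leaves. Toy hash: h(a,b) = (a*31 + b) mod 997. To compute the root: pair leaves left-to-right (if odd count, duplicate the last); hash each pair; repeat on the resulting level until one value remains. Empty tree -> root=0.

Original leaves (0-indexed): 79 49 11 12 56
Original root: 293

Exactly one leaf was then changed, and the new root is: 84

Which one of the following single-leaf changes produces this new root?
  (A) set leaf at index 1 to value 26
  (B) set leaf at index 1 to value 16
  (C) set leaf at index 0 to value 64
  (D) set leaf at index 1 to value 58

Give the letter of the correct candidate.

Original leaves: [79, 49, 11, 12, 56]
Target new root: 84
Try each candidate change and compute the resulting root:
Candidate A: set leaf[1] = 26 -> leaves = [79, 26, 11, 12, 56]
  L0: [79, 26, 11, 12, 56]
  L1: h(79,26)=(79*31+26)%997=481 h(11,12)=(11*31+12)%997=353 h(56,56)=(56*31+56)%997=795 -> [481, 353, 795]
  L2: h(481,353)=(481*31+353)%997=309 h(795,795)=(795*31+795)%997=515 -> [309, 515]
  L3: h(309,515)=(309*31+515)%997=124 -> [124]
  root = 124 != target 84
Candidate B: set leaf[1] = 16 -> leaves = [79, 16, 11, 12, 56]
  L0: [79, 16, 11, 12, 56]
  L1: h(79,16)=(79*31+16)%997=471 h(11,12)=(11*31+12)%997=353 h(56,56)=(56*31+56)%997=795 -> [471, 353, 795]
  L2: h(471,353)=(471*31+353)%997=996 h(795,795)=(795*31+795)%997=515 -> [996, 515]
  L3: h(996,515)=(996*31+515)%997=484 -> [484]
  root = 484 != target 84
Candidate C: set leaf[0] = 64 -> leaves = [64, 49, 11, 12, 56]
  L0: [64, 49, 11, 12, 56]
  L1: h(64,49)=(64*31+49)%997=39 h(11,12)=(11*31+12)%997=353 h(56,56)=(56*31+56)%997=795 -> [39, 353, 795]
  L2: h(39,353)=(39*31+353)%997=565 h(795,795)=(795*31+795)%997=515 -> [565, 515]
  L3: h(565,515)=(565*31+515)%997=84 -> [84]
  root = 84 == target 84  ** MATCH **
Candidate D: set leaf[1] = 58 -> leaves = [79, 58, 11, 12, 56]
  L0: [79, 58, 11, 12, 56]
  L1: h(79,58)=(79*31+58)%997=513 h(11,12)=(11*31+12)%997=353 h(56,56)=(56*31+56)%997=795 -> [513, 353, 795]
  L2: h(513,353)=(513*31+353)%997=304 h(795,795)=(795*31+795)%997=515 -> [304, 515]
  L3: h(304,515)=(304*31+515)%997=966 -> [966]
  root = 966 != target 84
Candidate C produces the target root.

Answer: C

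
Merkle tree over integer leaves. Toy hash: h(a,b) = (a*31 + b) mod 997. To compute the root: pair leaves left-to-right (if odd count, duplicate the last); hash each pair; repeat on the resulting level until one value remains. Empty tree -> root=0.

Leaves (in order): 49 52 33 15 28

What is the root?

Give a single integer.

Answer: 306

Derivation:
L0: [49, 52, 33, 15, 28]
L1: h(49,52)=(49*31+52)%997=574 h(33,15)=(33*31+15)%997=41 h(28,28)=(28*31+28)%997=896 -> [574, 41, 896]
L2: h(574,41)=(574*31+41)%997=886 h(896,896)=(896*31+896)%997=756 -> [886, 756]
L3: h(886,756)=(886*31+756)%997=306 -> [306]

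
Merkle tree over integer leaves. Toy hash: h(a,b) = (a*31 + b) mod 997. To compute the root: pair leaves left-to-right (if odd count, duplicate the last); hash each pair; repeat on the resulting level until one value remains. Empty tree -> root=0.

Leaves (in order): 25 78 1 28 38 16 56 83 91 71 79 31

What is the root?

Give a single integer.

Answer: 596

Derivation:
L0: [25, 78, 1, 28, 38, 16, 56, 83, 91, 71, 79, 31]
L1: h(25,78)=(25*31+78)%997=853 h(1,28)=(1*31+28)%997=59 h(38,16)=(38*31+16)%997=197 h(56,83)=(56*31+83)%997=822 h(91,71)=(91*31+71)%997=898 h(79,31)=(79*31+31)%997=486 -> [853, 59, 197, 822, 898, 486]
L2: h(853,59)=(853*31+59)%997=580 h(197,822)=(197*31+822)%997=947 h(898,486)=(898*31+486)%997=408 -> [580, 947, 408]
L3: h(580,947)=(580*31+947)%997=981 h(408,408)=(408*31+408)%997=95 -> [981, 95]
L4: h(981,95)=(981*31+95)%997=596 -> [596]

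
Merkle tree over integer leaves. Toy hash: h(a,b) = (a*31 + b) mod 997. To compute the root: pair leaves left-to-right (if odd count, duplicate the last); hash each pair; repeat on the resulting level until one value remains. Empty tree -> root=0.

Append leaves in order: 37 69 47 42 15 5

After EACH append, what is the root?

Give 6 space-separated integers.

Answer: 37 219 317 312 107 784

Derivation:
After append 37 (leaves=[37]):
  L0: [37]
  root=37
After append 69 (leaves=[37, 69]):
  L0: [37, 69]
  L1: h(37,69)=(37*31+69)%997=219 -> [219]
  root=219
After append 47 (leaves=[37, 69, 47]):
  L0: [37, 69, 47]
  L1: h(37,69)=(37*31+69)%997=219 h(47,47)=(47*31+47)%997=507 -> [219, 507]
  L2: h(219,507)=(219*31+507)%997=317 -> [317]
  root=317
After append 42 (leaves=[37, 69, 47, 42]):
  L0: [37, 69, 47, 42]
  L1: h(37,69)=(37*31+69)%997=219 h(47,42)=(47*31+42)%997=502 -> [219, 502]
  L2: h(219,502)=(219*31+502)%997=312 -> [312]
  root=312
After append 15 (leaves=[37, 69, 47, 42, 15]):
  L0: [37, 69, 47, 42, 15]
  L1: h(37,69)=(37*31+69)%997=219 h(47,42)=(47*31+42)%997=502 h(15,15)=(15*31+15)%997=480 -> [219, 502, 480]
  L2: h(219,502)=(219*31+502)%997=312 h(480,480)=(480*31+480)%997=405 -> [312, 405]
  L3: h(312,405)=(312*31+405)%997=107 -> [107]
  root=107
After append 5 (leaves=[37, 69, 47, 42, 15, 5]):
  L0: [37, 69, 47, 42, 15, 5]
  L1: h(37,69)=(37*31+69)%997=219 h(47,42)=(47*31+42)%997=502 h(15,5)=(15*31+5)%997=470 -> [219, 502, 470]
  L2: h(219,502)=(219*31+502)%997=312 h(470,470)=(470*31+470)%997=85 -> [312, 85]
  L3: h(312,85)=(312*31+85)%997=784 -> [784]
  root=784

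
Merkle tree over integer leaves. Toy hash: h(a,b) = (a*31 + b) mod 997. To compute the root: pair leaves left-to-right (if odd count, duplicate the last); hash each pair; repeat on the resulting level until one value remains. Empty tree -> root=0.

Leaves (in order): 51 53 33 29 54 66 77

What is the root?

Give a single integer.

L0: [51, 53, 33, 29, 54, 66, 77]
L1: h(51,53)=(51*31+53)%997=637 h(33,29)=(33*31+29)%997=55 h(54,66)=(54*31+66)%997=743 h(77,77)=(77*31+77)%997=470 -> [637, 55, 743, 470]
L2: h(637,55)=(637*31+55)%997=859 h(743,470)=(743*31+470)%997=572 -> [859, 572]
L3: h(859,572)=(859*31+572)%997=282 -> [282]

Answer: 282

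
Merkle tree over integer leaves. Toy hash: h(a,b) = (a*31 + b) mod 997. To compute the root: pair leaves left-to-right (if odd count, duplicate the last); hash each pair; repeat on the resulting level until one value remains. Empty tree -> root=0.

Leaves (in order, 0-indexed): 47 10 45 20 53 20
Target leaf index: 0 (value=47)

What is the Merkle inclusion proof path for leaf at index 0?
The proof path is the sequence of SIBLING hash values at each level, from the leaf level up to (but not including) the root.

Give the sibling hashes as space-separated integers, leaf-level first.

Answer: 10 418 375

Derivation:
L0 (leaves): [47, 10, 45, 20, 53, 20], target index=0
L1: h(47,10)=(47*31+10)%997=470 [pair 0] h(45,20)=(45*31+20)%997=418 [pair 1] h(53,20)=(53*31+20)%997=666 [pair 2] -> [470, 418, 666]
  Sibling for proof at L0: 10
L2: h(470,418)=(470*31+418)%997=33 [pair 0] h(666,666)=(666*31+666)%997=375 [pair 1] -> [33, 375]
  Sibling for proof at L1: 418
L3: h(33,375)=(33*31+375)%997=401 [pair 0] -> [401]
  Sibling for proof at L2: 375
Root: 401
Proof path (sibling hashes from leaf to root): [10, 418, 375]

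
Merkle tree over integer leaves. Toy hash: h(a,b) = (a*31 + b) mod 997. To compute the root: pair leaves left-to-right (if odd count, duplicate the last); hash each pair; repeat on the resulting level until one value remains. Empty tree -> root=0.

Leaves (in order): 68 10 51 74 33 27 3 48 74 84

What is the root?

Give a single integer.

L0: [68, 10, 51, 74, 33, 27, 3, 48, 74, 84]
L1: h(68,10)=(68*31+10)%997=124 h(51,74)=(51*31+74)%997=658 h(33,27)=(33*31+27)%997=53 h(3,48)=(3*31+48)%997=141 h(74,84)=(74*31+84)%997=384 -> [124, 658, 53, 141, 384]
L2: h(124,658)=(124*31+658)%997=514 h(53,141)=(53*31+141)%997=787 h(384,384)=(384*31+384)%997=324 -> [514, 787, 324]
L3: h(514,787)=(514*31+787)%997=769 h(324,324)=(324*31+324)%997=398 -> [769, 398]
L4: h(769,398)=(769*31+398)%997=309 -> [309]

Answer: 309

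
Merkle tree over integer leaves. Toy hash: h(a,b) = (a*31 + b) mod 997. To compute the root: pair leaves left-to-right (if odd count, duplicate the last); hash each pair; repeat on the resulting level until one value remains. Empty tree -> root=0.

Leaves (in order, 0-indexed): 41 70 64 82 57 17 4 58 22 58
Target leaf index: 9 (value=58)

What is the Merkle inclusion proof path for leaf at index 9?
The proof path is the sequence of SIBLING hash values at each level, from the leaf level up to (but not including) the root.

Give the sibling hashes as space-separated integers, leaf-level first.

Answer: 22 740 749 469

Derivation:
L0 (leaves): [41, 70, 64, 82, 57, 17, 4, 58, 22, 58], target index=9
L1: h(41,70)=(41*31+70)%997=344 [pair 0] h(64,82)=(64*31+82)%997=72 [pair 1] h(57,17)=(57*31+17)%997=787 [pair 2] h(4,58)=(4*31+58)%997=182 [pair 3] h(22,58)=(22*31+58)%997=740 [pair 4] -> [344, 72, 787, 182, 740]
  Sibling for proof at L0: 22
L2: h(344,72)=(344*31+72)%997=766 [pair 0] h(787,182)=(787*31+182)%997=651 [pair 1] h(740,740)=(740*31+740)%997=749 [pair 2] -> [766, 651, 749]
  Sibling for proof at L1: 740
L3: h(766,651)=(766*31+651)%997=469 [pair 0] h(749,749)=(749*31+749)%997=40 [pair 1] -> [469, 40]
  Sibling for proof at L2: 749
L4: h(469,40)=(469*31+40)%997=621 [pair 0] -> [621]
  Sibling for proof at L3: 469
Root: 621
Proof path (sibling hashes from leaf to root): [22, 740, 749, 469]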